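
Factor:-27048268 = - 2^2*13^1*149^1 *3491^1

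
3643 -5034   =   - 1391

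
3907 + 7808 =11715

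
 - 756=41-797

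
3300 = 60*55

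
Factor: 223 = 223^1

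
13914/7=13914/7 = 1987.71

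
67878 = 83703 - 15825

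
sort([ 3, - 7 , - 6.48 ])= [-7, - 6.48, 3]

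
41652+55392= 97044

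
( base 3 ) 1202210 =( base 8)2412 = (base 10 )1290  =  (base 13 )783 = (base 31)1aj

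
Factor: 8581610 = 2^1 * 5^1*858161^1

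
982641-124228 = 858413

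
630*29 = 18270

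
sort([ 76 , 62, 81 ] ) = [ 62, 76, 81]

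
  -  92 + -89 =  - 181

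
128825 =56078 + 72747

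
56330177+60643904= 116974081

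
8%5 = 3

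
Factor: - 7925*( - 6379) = 50553575 = 5^2*  317^1*6379^1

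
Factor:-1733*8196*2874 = -40821341832 =- 2^3*3^2*479^1*683^1*1733^1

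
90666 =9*10074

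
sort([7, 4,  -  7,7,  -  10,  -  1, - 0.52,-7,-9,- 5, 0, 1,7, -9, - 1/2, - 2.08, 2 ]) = [ - 10,-9, - 9, - 7,-7, - 5,  -  2.08,-1, - 0.52, - 1/2, 0, 1, 2,4,7, 7, 7 ] 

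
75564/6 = 12594 = 12594.00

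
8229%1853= 817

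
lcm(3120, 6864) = 34320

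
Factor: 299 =13^1*23^1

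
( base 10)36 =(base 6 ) 100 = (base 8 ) 44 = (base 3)1100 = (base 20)1G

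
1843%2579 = 1843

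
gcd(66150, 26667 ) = 9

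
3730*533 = 1988090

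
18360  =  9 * 2040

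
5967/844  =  7 + 59/844 = 7.07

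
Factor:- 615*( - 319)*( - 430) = - 2^1 * 3^1*5^2*11^1 * 29^1*41^1*43^1= -  84359550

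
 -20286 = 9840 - 30126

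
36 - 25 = 11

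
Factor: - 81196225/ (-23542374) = 2^( - 1)*3^(- 1)*5^2 * 11^1 * 29^( - 1)*135301^( - 1) * 295259^1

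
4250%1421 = 1408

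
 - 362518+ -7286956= - 7649474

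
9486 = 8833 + 653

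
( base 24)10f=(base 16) 24f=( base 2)1001001111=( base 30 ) JL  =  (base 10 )591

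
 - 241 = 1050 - 1291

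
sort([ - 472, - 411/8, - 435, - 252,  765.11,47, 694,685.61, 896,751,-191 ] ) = [-472,-435, - 252, - 191, - 411/8, 47,685.61, 694,751,765.11, 896]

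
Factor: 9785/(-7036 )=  - 2^( - 2 )  *  5^1*19^1*103^1*1759^ ( - 1 ) 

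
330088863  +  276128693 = 606217556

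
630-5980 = -5350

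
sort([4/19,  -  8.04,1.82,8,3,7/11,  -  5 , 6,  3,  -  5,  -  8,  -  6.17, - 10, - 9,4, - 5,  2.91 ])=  [ - 10, - 9, - 8.04, - 8,- 6.17,  -  5 , - 5,  -  5 , 4/19 , 7/11,1.82,2.91,  3, 3,4, 6,8 ] 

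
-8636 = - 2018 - 6618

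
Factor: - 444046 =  - 2^1*222023^1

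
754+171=925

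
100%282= 100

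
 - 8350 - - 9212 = 862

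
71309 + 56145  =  127454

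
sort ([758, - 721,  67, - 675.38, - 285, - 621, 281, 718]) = [-721, - 675.38 ,-621,-285, 67, 281,718,758]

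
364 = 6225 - 5861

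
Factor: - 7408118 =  - 2^1*3704059^1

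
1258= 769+489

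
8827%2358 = 1753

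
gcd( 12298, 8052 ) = 22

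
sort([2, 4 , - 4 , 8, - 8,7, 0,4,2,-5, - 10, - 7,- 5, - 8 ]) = [ - 10, - 8,-8, - 7,-5, - 5, -4,0, 2,2, 4, 4, 7, 8]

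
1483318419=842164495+641153924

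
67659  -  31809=35850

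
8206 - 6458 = 1748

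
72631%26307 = 20017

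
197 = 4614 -4417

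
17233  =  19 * 907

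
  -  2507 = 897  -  3404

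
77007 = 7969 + 69038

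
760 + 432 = 1192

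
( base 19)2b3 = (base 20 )26e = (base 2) 1110100110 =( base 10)934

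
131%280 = 131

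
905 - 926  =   - 21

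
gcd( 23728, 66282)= 2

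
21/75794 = 21/75794 = 0.00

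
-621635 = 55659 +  - 677294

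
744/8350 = 372/4175 = 0.09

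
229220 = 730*314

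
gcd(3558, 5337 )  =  1779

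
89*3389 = 301621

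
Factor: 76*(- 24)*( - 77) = 2^5*3^1 * 7^1*11^1*19^1 = 140448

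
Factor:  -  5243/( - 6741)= 7/9 = 3^(- 2)*7^1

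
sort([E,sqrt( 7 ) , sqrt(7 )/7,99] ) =[sqrt(7 ) /7,sqrt( 7), E, 99] 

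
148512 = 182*816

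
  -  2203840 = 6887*( - 320 )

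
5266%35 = 16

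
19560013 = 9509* 2057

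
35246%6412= 3186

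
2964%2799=165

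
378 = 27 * 14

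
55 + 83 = 138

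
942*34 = 32028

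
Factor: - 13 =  - 13^1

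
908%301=5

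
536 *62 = 33232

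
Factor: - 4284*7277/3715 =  - 2^2 * 3^2*5^ ( - 1 )*7^1*17^1*19^1*383^1*743^(-1) = - 31174668/3715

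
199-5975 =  - 5776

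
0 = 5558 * 0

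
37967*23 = 873241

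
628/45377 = 628/45377 = 0.01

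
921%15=6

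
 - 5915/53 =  - 112 + 21/53 = - 111.60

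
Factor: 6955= 5^1*13^1 * 107^1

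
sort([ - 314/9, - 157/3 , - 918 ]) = [ - 918, - 157/3,-314/9 ] 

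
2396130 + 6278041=8674171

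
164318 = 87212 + 77106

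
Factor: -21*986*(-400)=8282400 = 2^5*3^1*5^2*7^1*17^1*29^1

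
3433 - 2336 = 1097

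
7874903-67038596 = -59163693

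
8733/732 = 11+227/244  =  11.93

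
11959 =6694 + 5265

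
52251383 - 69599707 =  - 17348324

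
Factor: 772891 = 7^1*41^1*2693^1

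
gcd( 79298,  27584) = 2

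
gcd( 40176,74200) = 8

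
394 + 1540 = 1934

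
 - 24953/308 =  - 82 + 303/308 = - 81.02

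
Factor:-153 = -3^2*17^1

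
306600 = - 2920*(-105)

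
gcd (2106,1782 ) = 162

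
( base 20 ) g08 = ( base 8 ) 14410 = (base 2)1100100001000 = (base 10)6408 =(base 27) 8L9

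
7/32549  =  7/32549 = 0.00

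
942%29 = 14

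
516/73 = 7 + 5/73 = 7.07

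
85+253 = 338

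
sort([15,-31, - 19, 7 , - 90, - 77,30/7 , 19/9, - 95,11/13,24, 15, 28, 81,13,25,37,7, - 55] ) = [ - 95,-90,  -  77, - 55,-31, - 19,11/13, 19/9, 30/7, 7, 7,13, 15, 15, 24, 25,28,37,81]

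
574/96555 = 14/2355  =  0.01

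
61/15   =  61/15 = 4.07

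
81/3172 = 81/3172 = 0.03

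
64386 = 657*98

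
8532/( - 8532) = - 1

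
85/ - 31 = - 3 + 8/31 = - 2.74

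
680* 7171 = 4876280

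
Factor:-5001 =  - 3^1 * 1667^1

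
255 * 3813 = 972315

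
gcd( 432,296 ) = 8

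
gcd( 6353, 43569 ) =1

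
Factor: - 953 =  - 953^1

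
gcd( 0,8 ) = 8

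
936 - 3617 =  - 2681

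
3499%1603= 293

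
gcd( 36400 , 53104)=16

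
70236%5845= 96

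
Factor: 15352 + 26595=41947=41947^1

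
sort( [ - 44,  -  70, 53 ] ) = [-70, - 44, 53 ] 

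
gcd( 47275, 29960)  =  5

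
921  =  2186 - 1265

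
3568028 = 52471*68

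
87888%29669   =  28550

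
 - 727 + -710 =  - 1437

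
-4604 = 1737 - 6341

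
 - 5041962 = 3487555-8529517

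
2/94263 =2/94263 = 0.00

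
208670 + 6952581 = 7161251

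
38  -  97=-59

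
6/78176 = 3/39088 =0.00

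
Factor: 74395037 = 74395037^1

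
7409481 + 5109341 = 12518822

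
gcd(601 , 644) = 1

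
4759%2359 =41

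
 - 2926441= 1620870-4547311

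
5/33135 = 1/6627 = 0.00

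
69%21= 6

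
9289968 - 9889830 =-599862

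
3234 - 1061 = 2173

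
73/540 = 73/540 = 0.14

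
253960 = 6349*40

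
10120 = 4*2530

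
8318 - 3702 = 4616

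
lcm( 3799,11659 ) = 338111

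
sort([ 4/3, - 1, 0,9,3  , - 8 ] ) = [ - 8, - 1 , 0 , 4/3,3,9]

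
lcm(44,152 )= 1672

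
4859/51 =95 +14/51 = 95.27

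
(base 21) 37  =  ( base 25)2K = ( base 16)46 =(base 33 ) 24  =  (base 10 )70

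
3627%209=74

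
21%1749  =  21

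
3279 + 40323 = 43602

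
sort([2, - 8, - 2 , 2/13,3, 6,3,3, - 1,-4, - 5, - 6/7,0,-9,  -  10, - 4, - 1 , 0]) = [ - 10, - 9, - 8, - 5, - 4,-4, - 2, - 1,-1, - 6/7 , 0,  0, 2/13,2, 3, 3, 3,6]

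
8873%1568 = 1033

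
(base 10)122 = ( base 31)3t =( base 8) 172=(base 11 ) 101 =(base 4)1322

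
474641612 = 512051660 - 37410048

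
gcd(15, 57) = 3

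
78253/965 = 81 + 88/965 = 81.09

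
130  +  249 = 379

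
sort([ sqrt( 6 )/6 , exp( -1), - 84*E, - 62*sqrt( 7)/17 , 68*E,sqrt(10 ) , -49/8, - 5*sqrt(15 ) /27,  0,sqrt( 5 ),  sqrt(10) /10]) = [ -84 * E, -62*sqrt(7 ) /17,-49/8, - 5*sqrt( 15 )/27, 0 , sqrt( 10) /10,exp (-1),sqrt( 6)/6,sqrt( 5 ),sqrt(10),68 * E ] 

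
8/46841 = 8/46841=0.00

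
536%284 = 252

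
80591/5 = 80591/5 = 16118.20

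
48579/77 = 630+ 69/77=630.90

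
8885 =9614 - 729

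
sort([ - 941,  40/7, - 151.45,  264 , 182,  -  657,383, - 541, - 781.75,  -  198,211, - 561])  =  [ - 941, - 781.75, - 657, - 561, - 541, - 198, - 151.45, 40/7, 182, 211, 264, 383]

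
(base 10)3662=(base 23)6L5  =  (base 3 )12000122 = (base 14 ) 1498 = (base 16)e4e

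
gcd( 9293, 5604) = 1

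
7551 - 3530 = 4021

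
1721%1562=159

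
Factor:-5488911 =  - 3^3*203293^1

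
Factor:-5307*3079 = - 16340253 = -3^1*29^1*61^1  *3079^1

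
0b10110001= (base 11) 151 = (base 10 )177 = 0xb1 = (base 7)342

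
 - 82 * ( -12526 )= 1027132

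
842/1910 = 421/955=0.44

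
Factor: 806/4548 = 403/2274 = 2^( - 1 ) * 3^( - 1)*13^1  *31^1 * 379^( - 1)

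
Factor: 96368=2^4 *19^1*317^1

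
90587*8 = 724696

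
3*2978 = 8934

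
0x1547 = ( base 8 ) 12507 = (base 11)4102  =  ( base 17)11E7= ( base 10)5447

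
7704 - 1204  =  6500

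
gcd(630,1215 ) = 45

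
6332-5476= 856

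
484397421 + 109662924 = 594060345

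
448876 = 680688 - 231812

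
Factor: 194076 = 2^2*3^4 * 599^1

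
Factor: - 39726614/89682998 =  - 19863307/44841499   =  - 487^( - 1 )* 92077^( - 1 )*19863307^1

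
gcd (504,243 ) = 9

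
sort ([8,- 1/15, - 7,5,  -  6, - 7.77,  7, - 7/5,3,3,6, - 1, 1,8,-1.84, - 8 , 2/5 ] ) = [ - 8, - 7.77,-7, - 6, - 1.84, - 7/5,-1, - 1/15, 2/5,1,3,  3,5,6,7,8,8 ] 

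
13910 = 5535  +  8375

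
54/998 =27/499 = 0.05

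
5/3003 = 5/3003  =  0.00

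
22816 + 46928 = 69744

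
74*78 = 5772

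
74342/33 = 2252 + 26/33 = 2252.79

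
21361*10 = 213610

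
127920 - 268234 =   -  140314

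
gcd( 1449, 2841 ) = 3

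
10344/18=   1724/3 = 574.67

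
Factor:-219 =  - 3^1*73^1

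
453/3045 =151/1015 = 0.15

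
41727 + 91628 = 133355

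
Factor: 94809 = 3^1*11^1*13^2*17^1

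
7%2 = 1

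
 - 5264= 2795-8059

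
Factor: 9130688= 2^6*7^1*89^1*229^1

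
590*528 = 311520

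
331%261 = 70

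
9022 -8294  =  728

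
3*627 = 1881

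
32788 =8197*4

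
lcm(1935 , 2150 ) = 19350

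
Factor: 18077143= 7^1*1607^2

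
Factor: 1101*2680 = 2^3*3^1*5^1*67^1*367^1 = 2950680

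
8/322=4/161 = 0.02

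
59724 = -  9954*(  -  6)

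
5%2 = 1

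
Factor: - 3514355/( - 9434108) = 2^(-2)*  5^1 * 13^2*19^ ( - 1)*4159^1* 124133^( - 1 )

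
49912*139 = 6937768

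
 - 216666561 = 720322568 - 936989129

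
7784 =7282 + 502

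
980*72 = 70560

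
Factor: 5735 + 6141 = 11876 = 2^2*2969^1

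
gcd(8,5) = 1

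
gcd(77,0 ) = 77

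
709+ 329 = 1038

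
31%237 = 31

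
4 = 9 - 5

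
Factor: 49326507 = 3^2*5480723^1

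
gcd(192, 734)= 2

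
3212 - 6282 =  - 3070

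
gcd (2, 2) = 2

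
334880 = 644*520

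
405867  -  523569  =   - 117702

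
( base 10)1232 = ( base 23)27D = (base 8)2320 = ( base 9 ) 1618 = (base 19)37g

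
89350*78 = 6969300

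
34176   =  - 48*( -712) 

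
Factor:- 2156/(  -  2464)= 7/8 =2^ ( - 3) * 7^1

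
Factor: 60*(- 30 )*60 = -108000=- 2^5 * 3^3*5^3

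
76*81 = 6156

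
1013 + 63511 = 64524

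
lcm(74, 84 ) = 3108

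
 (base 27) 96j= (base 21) f61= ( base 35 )5HM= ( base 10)6742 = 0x1A56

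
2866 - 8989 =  - 6123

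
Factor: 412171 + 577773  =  989944 = 2^3 * 17^1*29^1 * 251^1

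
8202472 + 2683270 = 10885742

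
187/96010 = 187/96010 = 0.00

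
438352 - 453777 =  - 15425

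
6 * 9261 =55566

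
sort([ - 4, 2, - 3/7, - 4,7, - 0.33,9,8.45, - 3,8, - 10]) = [ - 10,  -  4, - 4, - 3 , - 3/7, - 0.33,2,  7,8,8.45,9 ] 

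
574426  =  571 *1006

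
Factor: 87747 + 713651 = 2^1*13^2 * 2371^1 = 801398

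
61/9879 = 61/9879 = 0.01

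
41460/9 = 13820/3 = 4606.67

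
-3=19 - 22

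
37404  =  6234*6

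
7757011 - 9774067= - 2017056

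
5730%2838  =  54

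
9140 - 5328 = 3812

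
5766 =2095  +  3671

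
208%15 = 13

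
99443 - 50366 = 49077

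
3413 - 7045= - 3632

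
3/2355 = 1/785 =0.00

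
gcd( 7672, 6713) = 959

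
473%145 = 38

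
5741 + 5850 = 11591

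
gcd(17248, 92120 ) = 392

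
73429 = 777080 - 703651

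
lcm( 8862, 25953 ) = 363342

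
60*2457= 147420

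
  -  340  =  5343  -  5683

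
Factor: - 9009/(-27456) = 21/64 = 2^(  -  6)*3^1*7^1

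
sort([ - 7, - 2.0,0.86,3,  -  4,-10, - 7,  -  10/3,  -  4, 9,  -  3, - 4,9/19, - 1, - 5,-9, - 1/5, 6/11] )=[ -10 , -9,-7, -7, - 5,-4,  -  4,  -  4, - 10/3 , - 3, - 2.0, - 1 ,  -  1/5, 9/19,6/11,0.86, 3, 9 ] 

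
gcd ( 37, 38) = 1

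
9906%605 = 226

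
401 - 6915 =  - 6514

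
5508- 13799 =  - 8291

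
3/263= 3/263 = 0.01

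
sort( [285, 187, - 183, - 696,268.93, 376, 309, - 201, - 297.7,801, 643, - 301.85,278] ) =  [ - 696, - 301.85, - 297.7, - 201,-183, 187 , 268.93, 278, 285, 309, 376, 643, 801 ] 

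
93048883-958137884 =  - 865089001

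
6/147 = 2/49 =0.04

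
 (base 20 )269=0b1110100001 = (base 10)929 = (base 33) S5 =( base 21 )225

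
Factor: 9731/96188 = 2^( - 2)*37^1*139^ ( - 1)*173^(  -  1)*263^1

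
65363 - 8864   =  56499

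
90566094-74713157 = 15852937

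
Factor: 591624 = 2^3*3^4*11^1*83^1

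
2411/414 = 5 + 341/414 = 5.82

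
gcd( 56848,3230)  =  646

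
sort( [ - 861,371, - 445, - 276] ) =[ - 861,-445, - 276, 371]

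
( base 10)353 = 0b101100001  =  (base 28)CH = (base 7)1013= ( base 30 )BN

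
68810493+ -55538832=13271661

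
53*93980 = 4980940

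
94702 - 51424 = 43278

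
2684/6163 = 2684/6163=0.44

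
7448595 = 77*96735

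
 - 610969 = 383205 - 994174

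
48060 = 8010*6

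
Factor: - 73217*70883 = -5189840611=- 73^1 *211^1*347^1*  971^1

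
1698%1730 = 1698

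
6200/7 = 6200/7 = 885.71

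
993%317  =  42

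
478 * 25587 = 12230586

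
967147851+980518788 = 1947666639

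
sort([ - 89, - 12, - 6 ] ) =[ - 89,-12,-6] 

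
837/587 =837/587 = 1.43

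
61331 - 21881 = 39450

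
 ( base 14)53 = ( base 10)73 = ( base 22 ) 37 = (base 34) 25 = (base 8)111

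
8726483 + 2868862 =11595345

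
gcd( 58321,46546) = 1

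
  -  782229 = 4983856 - 5766085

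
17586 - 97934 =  - 80348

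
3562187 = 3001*1187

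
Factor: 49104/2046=24 = 2^3*3^1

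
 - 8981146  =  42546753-51527899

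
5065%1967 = 1131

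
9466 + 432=9898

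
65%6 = 5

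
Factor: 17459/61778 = 13/46 = 2^(  -  1)*13^1*23^( - 1) 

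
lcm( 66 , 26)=858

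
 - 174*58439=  - 10168386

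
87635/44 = 1991+ 31/44 = 1991.70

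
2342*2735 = 6405370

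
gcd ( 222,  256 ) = 2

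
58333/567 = 58333/567 = 102.88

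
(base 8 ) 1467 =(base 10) 823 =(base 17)2e7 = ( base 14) 42b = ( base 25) 17N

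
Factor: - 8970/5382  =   - 3^ ( - 1)*5^1 = - 5/3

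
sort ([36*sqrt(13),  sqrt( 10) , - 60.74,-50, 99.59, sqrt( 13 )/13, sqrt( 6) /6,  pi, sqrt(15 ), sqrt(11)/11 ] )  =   [ - 60.74, - 50, sqrt(13) /13, sqrt( 11 ) /11,sqrt( 6 ) /6 , pi,  sqrt (10) , sqrt (15 ),99.59, 36*sqrt(13)]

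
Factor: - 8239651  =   - 7^1*1177093^1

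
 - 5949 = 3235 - 9184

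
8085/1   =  8085 =8085.00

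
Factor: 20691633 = 3^1*6897211^1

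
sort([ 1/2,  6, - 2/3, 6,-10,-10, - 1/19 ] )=[ - 10, - 10, - 2/3,  -  1/19, 1/2, 6,6] 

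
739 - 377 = 362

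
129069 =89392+39677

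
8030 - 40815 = -32785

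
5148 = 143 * 36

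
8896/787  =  8896/787 = 11.30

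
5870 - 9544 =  - 3674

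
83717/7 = 11959 + 4/7 = 11959.57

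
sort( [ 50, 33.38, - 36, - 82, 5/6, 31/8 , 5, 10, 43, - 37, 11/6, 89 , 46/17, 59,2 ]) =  [ - 82,-37,  -  36, 5/6, 11/6, 2,46/17  ,  31/8, 5, 10, 33.38, 43,  50, 59,89] 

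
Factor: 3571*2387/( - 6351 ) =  - 3^ ( - 1)*7^1*11^1*29^(  -  1 )*31^1*73^( - 1)* 3571^1 = -8523977/6351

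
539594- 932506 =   -  392912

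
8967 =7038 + 1929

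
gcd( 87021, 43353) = 9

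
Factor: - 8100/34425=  - 2^2  *  17^( - 1) = - 4/17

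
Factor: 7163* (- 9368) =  - 2^3*13^1*19^1 * 29^1*1171^1 = - 67102984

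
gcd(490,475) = 5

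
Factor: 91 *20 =1820 = 2^2 *5^1*7^1*13^1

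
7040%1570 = 760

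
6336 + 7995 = 14331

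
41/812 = 41/812=0.05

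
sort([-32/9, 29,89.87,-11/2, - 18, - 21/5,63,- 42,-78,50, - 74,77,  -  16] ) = [ - 78, - 74,  -  42, - 18 , -16, - 11/2, - 21/5, - 32/9, 29, 50,63,77,89.87] 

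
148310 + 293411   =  441721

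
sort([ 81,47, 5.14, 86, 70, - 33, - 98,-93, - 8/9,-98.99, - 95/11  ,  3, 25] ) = [-98.99, - 98,-93,- 33, - 95/11, - 8/9, 3,5.14, 25,  47,  70, 81,86]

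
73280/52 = 1409+ 3/13 = 1409.23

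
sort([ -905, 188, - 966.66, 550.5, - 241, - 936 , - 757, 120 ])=[ - 966.66, - 936, - 905, - 757, - 241, 120,  188 , 550.5]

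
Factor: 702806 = 2^1*13^1*27031^1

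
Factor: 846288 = 2^4*3^4*653^1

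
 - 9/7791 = -3/2597 = -0.00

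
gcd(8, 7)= 1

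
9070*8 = 72560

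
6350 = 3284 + 3066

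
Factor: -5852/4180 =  - 5^( - 1 )*7^1 = - 7/5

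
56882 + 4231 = 61113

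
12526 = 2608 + 9918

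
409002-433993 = -24991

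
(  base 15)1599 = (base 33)48o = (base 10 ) 4644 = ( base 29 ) 5f4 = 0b1001000100100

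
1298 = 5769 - 4471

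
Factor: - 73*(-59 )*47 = 202429 = 47^1 * 59^1*73^1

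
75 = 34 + 41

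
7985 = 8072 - 87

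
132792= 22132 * 6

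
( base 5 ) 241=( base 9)78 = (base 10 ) 71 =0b1000111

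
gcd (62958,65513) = 7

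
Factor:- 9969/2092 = -2^(-2 ) *3^1*523^( - 1)*3323^1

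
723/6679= 723/6679 = 0.11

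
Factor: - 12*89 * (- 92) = 2^4*3^1*23^1*89^1 = 98256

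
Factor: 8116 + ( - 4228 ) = 2^4*3^5 = 3888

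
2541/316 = 2541/316 = 8.04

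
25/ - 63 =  - 1 + 38/63 = - 0.40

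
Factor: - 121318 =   -  2^1*60659^1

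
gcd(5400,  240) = 120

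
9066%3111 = 2844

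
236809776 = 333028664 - 96218888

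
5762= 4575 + 1187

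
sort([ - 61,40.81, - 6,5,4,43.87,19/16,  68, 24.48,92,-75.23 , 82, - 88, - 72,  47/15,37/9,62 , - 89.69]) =[ - 89.69, - 88, - 75.23, - 72, - 61,  -  6,19/16,47/15,4,37/9,  5, 24.48 , 40.81,43.87, 62,68,  82, 92] 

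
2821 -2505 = 316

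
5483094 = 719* 7626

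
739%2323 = 739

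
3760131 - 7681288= - 3921157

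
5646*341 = 1925286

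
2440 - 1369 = 1071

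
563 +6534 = 7097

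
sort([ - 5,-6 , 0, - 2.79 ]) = [ - 6, - 5 , - 2.79,0 ]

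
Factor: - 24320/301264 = -80/991 = -  2^4*5^1*991^( - 1)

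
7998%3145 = 1708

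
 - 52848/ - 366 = 144 + 24/61 = 144.39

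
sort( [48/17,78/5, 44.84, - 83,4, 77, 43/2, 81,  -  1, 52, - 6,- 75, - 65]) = [ - 83, - 75,-65,- 6, - 1, 48/17, 4,78/5, 43/2, 44.84, 52, 77, 81]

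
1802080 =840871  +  961209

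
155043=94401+60642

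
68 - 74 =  - 6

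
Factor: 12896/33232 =26/67 = 2^1 * 13^1*67^( - 1) 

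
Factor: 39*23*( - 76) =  - 68172= -  2^2*3^1*13^1 * 19^1*23^1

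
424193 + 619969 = 1044162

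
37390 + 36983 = 74373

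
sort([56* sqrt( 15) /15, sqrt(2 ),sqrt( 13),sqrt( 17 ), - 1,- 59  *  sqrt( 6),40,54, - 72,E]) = [ - 59*sqrt(6 ), - 72, - 1,sqrt( 2),E, sqrt (13),sqrt( 17),56*sqrt( 15)/15,40,54 ]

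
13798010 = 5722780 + 8075230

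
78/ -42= -2 + 1/7 = -  1.86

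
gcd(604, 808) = 4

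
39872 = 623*64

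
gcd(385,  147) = 7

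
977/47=20  +  37/47 =20.79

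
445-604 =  - 159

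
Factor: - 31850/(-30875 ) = 98/95 = 2^1*5^( - 1)*7^2* 19^ ( - 1)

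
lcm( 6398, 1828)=12796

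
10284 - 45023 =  - 34739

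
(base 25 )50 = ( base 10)125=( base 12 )a5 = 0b1111101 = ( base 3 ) 11122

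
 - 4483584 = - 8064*556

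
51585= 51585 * 1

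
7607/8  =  950+7/8 = 950.88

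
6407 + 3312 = 9719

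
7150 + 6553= 13703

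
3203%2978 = 225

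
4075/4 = 4075/4 = 1018.75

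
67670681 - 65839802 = 1830879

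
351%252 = 99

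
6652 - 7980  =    -  1328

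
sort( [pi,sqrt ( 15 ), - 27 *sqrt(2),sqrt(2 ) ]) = [ - 27*sqrt(2 ), sqrt(2),pi, sqrt( 15 ) ]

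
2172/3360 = 181/280 = 0.65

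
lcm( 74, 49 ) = 3626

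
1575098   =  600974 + 974124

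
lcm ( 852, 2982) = 5964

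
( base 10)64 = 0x40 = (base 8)100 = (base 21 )31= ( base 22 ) 2K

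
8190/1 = 8190 = 8190.00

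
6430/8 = 803 + 3/4 = 803.75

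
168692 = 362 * 466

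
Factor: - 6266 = -2^1 * 13^1 * 241^1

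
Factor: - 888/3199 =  - 2^3*3^1*7^( -1) * 37^1 * 457^( - 1 )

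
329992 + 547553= 877545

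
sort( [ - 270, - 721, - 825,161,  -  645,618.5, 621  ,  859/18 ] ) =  [-825, - 721, - 645, - 270,859/18,161, 618.5,621]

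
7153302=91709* 78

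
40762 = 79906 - 39144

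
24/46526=12/23263 = 0.00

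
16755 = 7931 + 8824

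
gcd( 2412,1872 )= 36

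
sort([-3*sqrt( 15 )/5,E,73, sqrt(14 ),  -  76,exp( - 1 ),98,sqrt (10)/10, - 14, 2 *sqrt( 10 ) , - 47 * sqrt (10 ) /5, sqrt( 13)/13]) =[ - 76, - 47*sqrt( 10) /5, - 14, - 3*sqrt( 15)/5,sqrt(13 )/13, sqrt( 10 ) /10, exp( - 1), E, sqrt( 14), 2*sqrt( 10 ),73, 98 ] 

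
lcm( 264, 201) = 17688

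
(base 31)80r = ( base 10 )7715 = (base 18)15eb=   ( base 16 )1E23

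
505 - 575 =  - 70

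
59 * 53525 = 3157975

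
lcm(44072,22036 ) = 44072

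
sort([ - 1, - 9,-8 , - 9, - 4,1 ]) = [-9, - 9, - 8, - 4 , - 1 , 1]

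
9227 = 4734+4493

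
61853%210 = 113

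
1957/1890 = 1 + 67/1890 = 1.04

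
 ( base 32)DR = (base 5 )3233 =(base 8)673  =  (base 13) 281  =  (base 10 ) 443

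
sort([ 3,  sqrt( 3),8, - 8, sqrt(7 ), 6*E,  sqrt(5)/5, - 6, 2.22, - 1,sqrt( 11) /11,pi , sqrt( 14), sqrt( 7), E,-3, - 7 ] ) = [ - 8, - 7, - 6,  -  3, - 1, sqrt( 11 ) /11,sqrt( 5)/5,sqrt( 3), 2.22, sqrt (7),sqrt( 7 ) , E , 3, pi, sqrt(14 ),8, 6*E]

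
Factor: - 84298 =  -2^1*113^1*373^1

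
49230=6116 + 43114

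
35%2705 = 35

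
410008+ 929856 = 1339864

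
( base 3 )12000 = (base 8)207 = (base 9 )160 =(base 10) 135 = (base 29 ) 4j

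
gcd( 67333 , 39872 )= 7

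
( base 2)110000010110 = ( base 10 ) 3094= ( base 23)5JC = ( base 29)3jk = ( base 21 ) 707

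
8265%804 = 225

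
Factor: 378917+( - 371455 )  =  2^1*7^1*13^1*41^1 = 7462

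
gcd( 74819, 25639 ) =1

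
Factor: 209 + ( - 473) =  - 264 = - 2^3*3^1*11^1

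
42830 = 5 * 8566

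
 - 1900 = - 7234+5334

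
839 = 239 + 600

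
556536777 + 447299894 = 1003836671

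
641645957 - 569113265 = 72532692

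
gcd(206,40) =2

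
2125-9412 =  - 7287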